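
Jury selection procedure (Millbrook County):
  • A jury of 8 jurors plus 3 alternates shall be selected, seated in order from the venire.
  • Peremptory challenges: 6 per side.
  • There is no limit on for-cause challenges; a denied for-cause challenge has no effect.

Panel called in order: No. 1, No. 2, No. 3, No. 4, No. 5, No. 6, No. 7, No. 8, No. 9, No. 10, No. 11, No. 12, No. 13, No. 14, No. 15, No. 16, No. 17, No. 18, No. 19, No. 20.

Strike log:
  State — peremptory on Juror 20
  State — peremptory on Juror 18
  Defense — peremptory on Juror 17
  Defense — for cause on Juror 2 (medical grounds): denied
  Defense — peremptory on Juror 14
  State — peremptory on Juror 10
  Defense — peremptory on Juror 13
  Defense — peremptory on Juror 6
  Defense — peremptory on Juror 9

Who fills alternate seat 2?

15

Removed: #6, #9, #10, #13, #14, #17, #18, #20. (#2 stays — for-cause denied.)
Seating in order: seats 1–8 → #1, #2, #3, #4, #5, #7, #8, #11; alternates → #12, #15, #16.
So alternate 2 is #15.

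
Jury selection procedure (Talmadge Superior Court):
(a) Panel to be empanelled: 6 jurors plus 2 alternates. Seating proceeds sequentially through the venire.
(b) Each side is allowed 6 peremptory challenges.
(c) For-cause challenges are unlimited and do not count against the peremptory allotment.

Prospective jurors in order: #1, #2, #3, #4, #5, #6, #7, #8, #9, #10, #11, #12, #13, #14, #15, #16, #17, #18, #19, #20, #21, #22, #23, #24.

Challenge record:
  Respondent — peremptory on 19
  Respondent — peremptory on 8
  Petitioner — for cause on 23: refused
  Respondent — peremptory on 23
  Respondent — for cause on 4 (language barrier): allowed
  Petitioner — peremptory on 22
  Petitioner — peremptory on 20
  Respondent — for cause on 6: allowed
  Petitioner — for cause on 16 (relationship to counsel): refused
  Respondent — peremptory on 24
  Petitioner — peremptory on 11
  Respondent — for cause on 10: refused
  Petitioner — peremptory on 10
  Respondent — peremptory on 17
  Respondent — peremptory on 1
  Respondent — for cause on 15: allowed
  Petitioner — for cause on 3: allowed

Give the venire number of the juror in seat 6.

13

Removed: #1, #3, #4, #6, #8, #10, #11, #15, #17, #19, #20, #22, #23, #24. (#16 stays — for-cause denied.)
Filling seats in venire order through position 6: #2, #5, #7, #9, #12, #13.
So seat 6 is #13.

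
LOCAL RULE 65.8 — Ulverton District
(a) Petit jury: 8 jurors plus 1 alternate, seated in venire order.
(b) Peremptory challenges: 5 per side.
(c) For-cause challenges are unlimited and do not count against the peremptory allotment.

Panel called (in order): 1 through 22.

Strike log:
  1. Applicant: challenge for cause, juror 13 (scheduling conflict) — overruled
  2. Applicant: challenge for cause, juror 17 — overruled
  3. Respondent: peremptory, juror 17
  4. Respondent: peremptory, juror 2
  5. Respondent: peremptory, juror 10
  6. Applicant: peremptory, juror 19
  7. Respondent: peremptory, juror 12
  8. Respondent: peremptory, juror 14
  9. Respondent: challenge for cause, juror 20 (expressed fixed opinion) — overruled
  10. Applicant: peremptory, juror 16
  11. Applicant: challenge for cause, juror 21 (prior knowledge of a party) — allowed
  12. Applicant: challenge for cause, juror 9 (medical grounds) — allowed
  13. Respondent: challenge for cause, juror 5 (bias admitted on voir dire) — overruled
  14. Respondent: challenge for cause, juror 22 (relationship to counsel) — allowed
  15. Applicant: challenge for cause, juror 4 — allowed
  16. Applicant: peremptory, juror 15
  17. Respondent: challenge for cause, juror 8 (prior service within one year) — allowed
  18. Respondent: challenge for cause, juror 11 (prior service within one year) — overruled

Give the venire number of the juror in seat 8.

Removed: #2, #4, #8, #9, #10, #12, #14, #15, #16, #17, #19, #21, #22. (#5, #11, #13, #20 stay — for-cause denied.)
Seating in order: seats 1–8 → #1, #3, #5, #6, #7, #11, #13, #18; alternates → #20.
So seat 8 is #18.

18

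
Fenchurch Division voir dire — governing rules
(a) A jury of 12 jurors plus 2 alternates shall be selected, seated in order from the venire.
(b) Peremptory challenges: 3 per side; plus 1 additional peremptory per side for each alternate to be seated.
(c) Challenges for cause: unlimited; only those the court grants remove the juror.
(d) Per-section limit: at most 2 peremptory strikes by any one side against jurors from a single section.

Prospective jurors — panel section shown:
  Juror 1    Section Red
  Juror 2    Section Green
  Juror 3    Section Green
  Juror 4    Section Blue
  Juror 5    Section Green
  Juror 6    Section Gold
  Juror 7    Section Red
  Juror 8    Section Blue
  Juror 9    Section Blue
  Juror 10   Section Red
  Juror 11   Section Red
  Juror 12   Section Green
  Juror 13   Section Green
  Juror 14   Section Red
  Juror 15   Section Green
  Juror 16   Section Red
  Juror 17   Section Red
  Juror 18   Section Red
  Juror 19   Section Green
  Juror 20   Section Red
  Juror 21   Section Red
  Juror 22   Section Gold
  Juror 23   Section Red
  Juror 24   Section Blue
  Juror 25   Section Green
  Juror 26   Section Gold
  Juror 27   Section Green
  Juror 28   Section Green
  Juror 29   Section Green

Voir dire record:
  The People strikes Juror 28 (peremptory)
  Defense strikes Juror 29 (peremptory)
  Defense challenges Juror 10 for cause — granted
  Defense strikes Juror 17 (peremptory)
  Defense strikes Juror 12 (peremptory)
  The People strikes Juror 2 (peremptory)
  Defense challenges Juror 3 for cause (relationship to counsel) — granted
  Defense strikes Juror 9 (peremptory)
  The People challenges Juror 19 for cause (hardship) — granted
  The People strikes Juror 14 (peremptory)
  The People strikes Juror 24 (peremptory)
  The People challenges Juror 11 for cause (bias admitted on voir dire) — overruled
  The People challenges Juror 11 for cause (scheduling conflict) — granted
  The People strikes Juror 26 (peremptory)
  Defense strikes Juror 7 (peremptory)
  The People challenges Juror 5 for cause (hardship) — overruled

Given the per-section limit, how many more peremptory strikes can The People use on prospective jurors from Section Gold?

The People peremptories so far: #28, #2, #14, #24, #26 — 5 of 5 used, 0 left overall.
Against Section Gold: #26 — 1 used; per-section cap 2 leaves 1.
Binding limit: min(0, 1) = 0.

0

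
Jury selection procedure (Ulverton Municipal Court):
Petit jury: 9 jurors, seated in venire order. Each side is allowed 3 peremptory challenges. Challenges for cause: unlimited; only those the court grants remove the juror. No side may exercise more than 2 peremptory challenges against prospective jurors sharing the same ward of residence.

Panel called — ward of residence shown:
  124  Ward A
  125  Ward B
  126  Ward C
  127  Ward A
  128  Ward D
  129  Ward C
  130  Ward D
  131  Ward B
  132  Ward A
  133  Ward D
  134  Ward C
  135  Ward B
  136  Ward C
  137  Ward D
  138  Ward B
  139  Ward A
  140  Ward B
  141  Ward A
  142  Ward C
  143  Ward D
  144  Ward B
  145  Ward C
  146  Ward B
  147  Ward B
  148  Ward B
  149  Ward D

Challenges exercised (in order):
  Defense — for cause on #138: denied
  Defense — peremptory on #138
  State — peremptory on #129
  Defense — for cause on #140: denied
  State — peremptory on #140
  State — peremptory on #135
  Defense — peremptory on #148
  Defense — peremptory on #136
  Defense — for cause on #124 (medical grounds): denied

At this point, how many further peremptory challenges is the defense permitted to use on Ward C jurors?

Defense peremptories so far: #138, #148, #136 — 3 of 3 used, 0 left overall.
Against Ward C: #136 — 1 used; per-ward cap 2 leaves 1.
Binding limit: min(0, 1) = 0.

0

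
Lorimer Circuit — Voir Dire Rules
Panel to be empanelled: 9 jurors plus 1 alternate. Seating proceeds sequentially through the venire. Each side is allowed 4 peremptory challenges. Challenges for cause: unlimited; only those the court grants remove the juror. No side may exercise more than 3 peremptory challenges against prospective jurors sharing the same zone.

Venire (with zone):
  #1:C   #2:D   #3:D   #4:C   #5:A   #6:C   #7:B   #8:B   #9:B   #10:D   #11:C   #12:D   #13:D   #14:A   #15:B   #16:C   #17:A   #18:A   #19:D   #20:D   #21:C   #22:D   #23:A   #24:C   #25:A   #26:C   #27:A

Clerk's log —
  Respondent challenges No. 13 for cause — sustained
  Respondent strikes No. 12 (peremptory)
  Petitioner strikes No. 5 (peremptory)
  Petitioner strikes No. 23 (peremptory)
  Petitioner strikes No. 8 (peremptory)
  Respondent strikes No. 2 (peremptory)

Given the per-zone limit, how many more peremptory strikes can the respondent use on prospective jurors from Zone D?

Respondent peremptories so far: #12, #2 — 2 of 4 used, 2 left overall.
Against Zone D: #12, #2 — 2 used; per-zone cap 3 leaves 1.
Binding limit: min(2, 1) = 1.

1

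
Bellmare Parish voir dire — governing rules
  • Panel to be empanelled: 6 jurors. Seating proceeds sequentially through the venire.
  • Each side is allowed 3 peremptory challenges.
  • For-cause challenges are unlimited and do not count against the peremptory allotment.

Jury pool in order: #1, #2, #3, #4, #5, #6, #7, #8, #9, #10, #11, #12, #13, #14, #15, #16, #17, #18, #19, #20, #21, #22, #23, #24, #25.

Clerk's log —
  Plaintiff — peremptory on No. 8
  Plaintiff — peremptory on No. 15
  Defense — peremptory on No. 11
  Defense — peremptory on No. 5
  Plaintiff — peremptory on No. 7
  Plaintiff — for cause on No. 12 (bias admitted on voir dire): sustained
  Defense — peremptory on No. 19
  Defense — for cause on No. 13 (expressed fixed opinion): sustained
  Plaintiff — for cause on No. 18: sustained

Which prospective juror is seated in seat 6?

9

Removed: #5, #7, #8, #11, #12, #13, #15, #18, #19.
Filling seats in venire order through position 6: #1, #2, #3, #4, #6, #9.
So seat 6 is #9.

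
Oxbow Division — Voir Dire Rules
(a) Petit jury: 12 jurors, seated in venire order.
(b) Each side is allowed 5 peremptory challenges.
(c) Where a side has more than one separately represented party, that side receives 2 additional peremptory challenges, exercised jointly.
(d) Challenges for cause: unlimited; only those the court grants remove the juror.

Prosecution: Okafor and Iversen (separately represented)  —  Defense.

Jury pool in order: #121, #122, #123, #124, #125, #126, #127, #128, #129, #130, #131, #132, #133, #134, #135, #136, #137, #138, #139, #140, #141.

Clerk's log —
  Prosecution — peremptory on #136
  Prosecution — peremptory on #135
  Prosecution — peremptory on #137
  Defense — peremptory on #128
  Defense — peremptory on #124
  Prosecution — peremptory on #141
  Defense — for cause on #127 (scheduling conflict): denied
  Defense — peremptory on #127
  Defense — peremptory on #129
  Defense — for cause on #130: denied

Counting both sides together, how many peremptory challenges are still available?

Prosecution allotment: 5 base + 2 multi-party = 7. Defense allotment: 5.
Prosecution peremptories used: #136, #135, #137, #141 — 4.
Defense peremptories used: #128, #124, #127, #129 — 4 (for-cause on #127, #130 don't count).
Remaining: (7 − 4) + (5 − 4) = 4.

4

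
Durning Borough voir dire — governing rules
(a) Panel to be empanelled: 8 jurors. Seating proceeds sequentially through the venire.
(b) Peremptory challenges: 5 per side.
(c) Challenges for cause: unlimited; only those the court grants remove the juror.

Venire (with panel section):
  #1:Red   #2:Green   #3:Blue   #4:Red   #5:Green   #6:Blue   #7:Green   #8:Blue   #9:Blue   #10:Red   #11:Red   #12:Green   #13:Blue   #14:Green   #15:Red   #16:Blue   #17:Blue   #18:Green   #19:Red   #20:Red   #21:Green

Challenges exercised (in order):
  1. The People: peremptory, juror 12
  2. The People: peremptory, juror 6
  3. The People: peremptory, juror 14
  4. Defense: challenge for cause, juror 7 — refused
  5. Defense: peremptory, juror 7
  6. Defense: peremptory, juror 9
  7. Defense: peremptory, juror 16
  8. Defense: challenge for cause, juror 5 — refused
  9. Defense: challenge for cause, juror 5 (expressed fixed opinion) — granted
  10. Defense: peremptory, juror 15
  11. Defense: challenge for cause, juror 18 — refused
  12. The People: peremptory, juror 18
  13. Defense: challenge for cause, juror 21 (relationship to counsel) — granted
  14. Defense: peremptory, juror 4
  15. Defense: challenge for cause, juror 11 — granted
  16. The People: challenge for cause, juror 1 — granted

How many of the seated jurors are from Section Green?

1

Removed: #1, #4, #5, #6, #7, #9, #11, #12, #14, #15, #16, #18, #21.
Seated jurors 1–8: #2, #3, #8, #10, #13, #17, #19, #20.
Of those, in Section Green: #2 → 1.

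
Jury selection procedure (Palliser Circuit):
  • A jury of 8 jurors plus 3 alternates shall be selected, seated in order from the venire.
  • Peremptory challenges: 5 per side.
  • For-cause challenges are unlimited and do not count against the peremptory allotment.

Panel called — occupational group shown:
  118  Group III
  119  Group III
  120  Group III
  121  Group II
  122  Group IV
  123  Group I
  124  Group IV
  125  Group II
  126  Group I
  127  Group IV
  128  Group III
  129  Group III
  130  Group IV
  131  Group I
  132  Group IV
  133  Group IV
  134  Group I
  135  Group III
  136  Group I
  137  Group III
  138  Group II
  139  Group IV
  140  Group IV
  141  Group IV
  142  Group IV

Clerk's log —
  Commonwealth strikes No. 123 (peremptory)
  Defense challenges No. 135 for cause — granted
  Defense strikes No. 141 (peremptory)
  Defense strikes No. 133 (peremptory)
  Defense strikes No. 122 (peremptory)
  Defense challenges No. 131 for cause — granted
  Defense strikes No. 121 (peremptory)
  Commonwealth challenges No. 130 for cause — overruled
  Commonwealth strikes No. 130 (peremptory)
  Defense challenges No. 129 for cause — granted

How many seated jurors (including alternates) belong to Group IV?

3

Removed: #121, #122, #123, #129, #130, #131, #133, #135, #141.
Seated (11 incl. alternates): #118, #119, #120, #124, #125, #126, #127, #128, #132, #134, #136.
Of those, in Group IV: #124, #127, #132 → 3.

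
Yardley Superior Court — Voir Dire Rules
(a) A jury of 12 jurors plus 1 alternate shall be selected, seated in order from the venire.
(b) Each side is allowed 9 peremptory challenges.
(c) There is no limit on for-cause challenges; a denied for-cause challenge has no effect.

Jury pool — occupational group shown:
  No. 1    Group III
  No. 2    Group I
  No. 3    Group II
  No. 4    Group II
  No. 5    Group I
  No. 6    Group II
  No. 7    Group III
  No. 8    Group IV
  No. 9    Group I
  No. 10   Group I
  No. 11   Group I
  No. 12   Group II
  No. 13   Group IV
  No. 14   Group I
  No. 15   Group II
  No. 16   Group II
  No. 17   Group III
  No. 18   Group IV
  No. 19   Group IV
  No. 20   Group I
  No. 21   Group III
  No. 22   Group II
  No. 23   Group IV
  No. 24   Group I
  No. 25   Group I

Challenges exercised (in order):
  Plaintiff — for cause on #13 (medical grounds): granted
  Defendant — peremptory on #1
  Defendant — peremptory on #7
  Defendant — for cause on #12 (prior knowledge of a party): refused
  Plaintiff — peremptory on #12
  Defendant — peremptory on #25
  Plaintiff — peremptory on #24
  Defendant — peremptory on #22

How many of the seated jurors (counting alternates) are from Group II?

5

Removed: #1, #7, #12, #13, #22, #24, #25.
Seated (13 incl. alternates): #2, #3, #4, #5, #6, #8, #9, #10, #11, #14, #15, #16, #17.
Of those, in Group II: #3, #4, #6, #15, #16 → 5.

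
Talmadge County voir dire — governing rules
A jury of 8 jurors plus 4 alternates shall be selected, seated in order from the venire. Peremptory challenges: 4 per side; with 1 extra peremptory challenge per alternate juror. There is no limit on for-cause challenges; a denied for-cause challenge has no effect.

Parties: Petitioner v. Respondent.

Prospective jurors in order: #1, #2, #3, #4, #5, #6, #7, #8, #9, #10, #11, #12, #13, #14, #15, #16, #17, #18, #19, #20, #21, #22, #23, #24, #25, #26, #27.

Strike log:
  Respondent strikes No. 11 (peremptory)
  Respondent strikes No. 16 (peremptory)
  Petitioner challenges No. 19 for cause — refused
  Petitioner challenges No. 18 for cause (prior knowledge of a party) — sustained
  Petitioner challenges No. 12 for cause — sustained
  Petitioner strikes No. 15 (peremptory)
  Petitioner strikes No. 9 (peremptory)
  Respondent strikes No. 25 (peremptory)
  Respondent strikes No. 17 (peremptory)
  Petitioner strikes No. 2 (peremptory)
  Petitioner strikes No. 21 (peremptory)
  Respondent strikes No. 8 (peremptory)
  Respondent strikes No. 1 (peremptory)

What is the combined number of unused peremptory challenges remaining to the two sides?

Petitioner allotment: 4 base + 1 × 4 alternates = 8. Respondent allotment: 4 base + 1 × 4 alternates = 8.
Petitioner peremptories used: #15, #9, #2, #21 — 4 (for-cause on #19, #18, #12 don't count).
Respondent peremptories used: #11, #16, #25, #17, #8, #1 — 6.
Remaining: (8 − 4) + (8 − 6) = 6.

6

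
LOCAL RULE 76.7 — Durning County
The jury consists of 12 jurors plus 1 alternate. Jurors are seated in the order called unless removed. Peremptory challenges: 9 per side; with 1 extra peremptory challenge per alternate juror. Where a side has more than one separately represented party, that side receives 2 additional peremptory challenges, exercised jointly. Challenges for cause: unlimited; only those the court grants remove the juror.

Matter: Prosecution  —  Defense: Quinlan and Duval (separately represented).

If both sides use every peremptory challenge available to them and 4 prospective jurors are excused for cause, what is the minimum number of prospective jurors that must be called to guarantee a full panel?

Seats to fill: 12 + 1 alternates = 13.
Peremptories — Prosecution: 9 + 1×1 = 10; Defense: 9 + 1×1 + 2 = 12; total 22.
For-cause removals: 4.
Minimum venire: 13 + 22 + 4 = 39.

39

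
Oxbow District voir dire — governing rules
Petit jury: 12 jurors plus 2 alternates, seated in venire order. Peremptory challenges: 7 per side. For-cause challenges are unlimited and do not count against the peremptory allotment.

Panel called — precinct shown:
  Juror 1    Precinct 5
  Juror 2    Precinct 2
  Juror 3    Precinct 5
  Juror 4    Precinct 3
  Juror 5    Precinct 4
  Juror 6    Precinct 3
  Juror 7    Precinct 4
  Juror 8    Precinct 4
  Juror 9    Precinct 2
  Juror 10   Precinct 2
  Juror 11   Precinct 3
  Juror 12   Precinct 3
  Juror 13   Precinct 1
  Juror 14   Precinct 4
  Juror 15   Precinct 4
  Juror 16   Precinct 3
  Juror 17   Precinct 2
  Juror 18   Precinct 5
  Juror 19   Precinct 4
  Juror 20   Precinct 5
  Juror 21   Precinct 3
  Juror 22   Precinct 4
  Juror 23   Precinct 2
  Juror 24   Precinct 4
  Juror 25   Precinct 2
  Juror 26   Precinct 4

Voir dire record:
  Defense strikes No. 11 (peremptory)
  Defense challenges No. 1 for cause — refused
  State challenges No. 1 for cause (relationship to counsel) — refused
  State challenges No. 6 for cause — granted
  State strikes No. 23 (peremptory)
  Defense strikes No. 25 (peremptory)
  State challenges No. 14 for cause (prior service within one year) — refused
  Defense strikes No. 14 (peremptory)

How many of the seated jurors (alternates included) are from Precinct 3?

3

Removed: #6, #11, #14, #23, #25.
Seated (14 incl. alternates): #1, #2, #3, #4, #5, #7, #8, #9, #10, #12, #13, #15, #16, #17.
Of those, in Precinct 3: #4, #12, #16 → 3.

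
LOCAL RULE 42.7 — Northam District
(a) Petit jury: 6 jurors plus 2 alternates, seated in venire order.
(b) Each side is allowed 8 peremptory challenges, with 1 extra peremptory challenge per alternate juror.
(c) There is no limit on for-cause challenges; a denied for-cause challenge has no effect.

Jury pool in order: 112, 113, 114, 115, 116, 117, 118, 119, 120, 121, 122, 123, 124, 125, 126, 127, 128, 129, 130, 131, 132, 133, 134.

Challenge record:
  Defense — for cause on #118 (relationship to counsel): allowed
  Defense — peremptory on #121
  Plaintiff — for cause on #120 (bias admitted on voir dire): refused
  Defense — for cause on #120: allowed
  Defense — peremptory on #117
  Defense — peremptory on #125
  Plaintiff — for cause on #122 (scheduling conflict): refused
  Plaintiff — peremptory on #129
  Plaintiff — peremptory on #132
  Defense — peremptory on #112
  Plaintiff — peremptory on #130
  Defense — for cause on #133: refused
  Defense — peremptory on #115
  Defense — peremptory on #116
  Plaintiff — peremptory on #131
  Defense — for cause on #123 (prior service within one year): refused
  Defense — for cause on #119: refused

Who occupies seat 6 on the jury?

Removed: #112, #115, #116, #117, #118, #120, #121, #125, #129, #130, #131, #132. (#119, #122, #123, #133 stay — for-cause denied.)
Seating in order: seats 1–6 → #113, #114, #119, #122, #123, #124; alternates → #126, #127.
So seat 6 is #124.

124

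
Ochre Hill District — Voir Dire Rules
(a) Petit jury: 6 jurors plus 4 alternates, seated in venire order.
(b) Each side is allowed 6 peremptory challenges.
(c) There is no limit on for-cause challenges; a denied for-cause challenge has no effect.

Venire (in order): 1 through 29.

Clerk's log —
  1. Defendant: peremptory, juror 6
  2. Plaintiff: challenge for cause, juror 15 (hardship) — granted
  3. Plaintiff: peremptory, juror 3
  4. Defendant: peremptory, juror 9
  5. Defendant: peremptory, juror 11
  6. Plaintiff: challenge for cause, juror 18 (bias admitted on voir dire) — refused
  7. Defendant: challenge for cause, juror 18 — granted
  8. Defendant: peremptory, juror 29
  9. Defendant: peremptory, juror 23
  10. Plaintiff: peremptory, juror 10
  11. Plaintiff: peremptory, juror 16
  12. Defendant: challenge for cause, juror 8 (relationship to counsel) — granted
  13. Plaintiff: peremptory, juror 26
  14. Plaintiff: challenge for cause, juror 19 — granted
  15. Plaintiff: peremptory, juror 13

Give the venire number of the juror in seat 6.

Removed: #3, #6, #8, #9, #10, #11, #13, #15, #16, #18, #19, #23, #26, #29.
Seating in order: seats 1–6 → #1, #2, #4, #5, #7, #12; alternates → #14, #17, #20, #21.
So seat 6 is #12.

12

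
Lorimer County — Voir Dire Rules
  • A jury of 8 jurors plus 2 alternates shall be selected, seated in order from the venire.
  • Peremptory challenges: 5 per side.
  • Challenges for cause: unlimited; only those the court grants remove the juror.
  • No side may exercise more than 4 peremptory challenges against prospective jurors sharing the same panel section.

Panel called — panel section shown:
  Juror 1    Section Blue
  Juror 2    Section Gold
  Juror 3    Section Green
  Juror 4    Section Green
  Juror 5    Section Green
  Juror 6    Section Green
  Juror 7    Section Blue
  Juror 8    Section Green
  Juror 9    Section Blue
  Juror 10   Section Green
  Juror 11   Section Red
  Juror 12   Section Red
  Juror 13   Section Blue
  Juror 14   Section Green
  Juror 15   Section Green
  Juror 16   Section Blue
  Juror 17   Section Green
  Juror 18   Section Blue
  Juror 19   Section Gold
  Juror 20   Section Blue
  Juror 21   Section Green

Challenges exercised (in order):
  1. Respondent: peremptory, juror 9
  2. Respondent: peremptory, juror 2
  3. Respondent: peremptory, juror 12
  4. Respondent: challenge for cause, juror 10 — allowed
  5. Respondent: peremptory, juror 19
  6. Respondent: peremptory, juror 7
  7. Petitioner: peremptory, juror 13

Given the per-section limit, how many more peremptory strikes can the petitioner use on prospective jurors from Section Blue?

Petitioner peremptories so far: #13 — 1 of 5 used, 4 left overall.
Against Section Blue: #13 — 1 used; per-section cap 4 leaves 3.
Binding limit: min(4, 3) = 3.

3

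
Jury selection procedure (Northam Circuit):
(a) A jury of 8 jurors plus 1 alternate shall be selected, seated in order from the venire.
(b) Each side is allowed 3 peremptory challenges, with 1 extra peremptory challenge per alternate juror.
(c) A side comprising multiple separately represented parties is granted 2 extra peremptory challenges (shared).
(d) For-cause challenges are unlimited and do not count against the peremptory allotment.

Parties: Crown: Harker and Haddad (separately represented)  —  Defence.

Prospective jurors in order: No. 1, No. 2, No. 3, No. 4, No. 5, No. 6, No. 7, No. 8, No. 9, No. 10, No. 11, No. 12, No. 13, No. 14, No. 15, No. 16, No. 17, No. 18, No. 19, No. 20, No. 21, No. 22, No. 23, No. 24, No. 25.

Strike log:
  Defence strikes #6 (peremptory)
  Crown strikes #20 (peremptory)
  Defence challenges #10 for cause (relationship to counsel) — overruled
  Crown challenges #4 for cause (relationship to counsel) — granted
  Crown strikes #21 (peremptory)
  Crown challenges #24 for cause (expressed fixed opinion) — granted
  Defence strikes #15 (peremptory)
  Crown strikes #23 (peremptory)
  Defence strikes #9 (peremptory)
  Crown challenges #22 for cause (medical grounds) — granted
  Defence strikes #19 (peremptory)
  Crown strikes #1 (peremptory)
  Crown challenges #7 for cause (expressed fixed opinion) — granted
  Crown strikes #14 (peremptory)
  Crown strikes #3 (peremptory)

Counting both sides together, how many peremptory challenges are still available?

Crown allotment: 3 base + 1 × 1 alternate + 2 multi-party = 6. Defence allotment: 3 base + 1 × 1 alternate = 4.
Crown peremptories used: #20, #21, #23, #1, #14, #3 — 6 (for-cause on #4, #24, #22, #7 don't count).
Defence peremptories used: #6, #15, #9, #19 — 4 (the for-cause on #10 doesn't count).
Remaining: (6 − 6) + (4 − 4) = 0.

0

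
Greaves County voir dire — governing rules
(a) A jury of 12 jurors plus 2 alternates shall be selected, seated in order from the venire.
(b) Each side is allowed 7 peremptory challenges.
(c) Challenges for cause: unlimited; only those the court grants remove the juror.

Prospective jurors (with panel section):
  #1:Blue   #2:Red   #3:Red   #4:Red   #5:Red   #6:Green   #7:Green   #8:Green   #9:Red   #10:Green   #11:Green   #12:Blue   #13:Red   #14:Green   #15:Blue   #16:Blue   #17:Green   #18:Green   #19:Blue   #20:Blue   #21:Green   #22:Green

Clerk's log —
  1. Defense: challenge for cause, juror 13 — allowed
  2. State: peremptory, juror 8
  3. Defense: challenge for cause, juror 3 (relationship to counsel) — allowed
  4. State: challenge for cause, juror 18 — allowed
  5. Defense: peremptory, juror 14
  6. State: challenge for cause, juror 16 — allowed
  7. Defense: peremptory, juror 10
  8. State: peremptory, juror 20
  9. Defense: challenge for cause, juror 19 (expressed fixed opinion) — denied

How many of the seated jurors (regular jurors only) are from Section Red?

Removed: #3, #8, #10, #13, #14, #16, #18, #20.
Seated jurors 1–12: #1, #2, #4, #5, #6, #7, #9, #11, #12, #15, #17, #19 (alternates #21, #22 not counted).
Of those, in Section Red: #2, #4, #5, #9 → 4.

4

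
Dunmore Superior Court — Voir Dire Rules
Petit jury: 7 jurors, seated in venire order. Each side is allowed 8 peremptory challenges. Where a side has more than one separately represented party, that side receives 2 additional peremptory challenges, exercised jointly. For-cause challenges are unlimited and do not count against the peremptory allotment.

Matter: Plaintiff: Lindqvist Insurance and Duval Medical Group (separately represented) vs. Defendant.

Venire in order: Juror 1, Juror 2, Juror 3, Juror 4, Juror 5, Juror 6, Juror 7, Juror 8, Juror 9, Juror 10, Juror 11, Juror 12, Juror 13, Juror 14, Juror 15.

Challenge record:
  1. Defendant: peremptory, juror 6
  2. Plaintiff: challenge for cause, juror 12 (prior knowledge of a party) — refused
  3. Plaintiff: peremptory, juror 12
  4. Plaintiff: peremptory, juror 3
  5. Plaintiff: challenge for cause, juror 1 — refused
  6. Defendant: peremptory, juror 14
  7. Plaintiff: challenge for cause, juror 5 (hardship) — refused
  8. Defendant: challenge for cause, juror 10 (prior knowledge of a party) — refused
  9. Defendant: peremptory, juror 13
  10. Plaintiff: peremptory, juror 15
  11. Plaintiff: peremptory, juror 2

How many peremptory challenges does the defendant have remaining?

Defendant allotment: 8.
Defendant peremptories used: #6, #14, #13 — 3 (the for-cause on #10 doesn't count).
Remaining: 8 − 3 = 5.

5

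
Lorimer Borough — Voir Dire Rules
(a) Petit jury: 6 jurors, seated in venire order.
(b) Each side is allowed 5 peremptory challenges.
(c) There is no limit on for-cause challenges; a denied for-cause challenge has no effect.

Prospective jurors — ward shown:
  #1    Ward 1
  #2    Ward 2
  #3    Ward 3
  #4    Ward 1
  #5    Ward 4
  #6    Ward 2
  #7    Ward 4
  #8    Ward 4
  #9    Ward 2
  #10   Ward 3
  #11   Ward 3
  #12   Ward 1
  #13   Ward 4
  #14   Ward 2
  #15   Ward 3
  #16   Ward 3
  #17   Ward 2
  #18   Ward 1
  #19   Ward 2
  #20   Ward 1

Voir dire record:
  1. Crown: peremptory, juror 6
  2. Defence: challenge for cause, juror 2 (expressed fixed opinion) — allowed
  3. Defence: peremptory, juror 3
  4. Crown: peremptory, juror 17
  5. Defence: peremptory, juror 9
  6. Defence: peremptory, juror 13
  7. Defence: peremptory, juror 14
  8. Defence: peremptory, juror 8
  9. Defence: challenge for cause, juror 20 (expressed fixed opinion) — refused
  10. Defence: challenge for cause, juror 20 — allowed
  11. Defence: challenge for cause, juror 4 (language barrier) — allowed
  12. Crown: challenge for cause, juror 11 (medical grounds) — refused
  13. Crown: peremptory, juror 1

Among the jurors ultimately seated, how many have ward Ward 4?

Removed: #1, #2, #3, #4, #6, #8, #9, #13, #14, #17, #20.
Seated jurors 1–6: #5, #7, #10, #11, #12, #15.
Of those, in Ward 4: #5, #7 → 2.

2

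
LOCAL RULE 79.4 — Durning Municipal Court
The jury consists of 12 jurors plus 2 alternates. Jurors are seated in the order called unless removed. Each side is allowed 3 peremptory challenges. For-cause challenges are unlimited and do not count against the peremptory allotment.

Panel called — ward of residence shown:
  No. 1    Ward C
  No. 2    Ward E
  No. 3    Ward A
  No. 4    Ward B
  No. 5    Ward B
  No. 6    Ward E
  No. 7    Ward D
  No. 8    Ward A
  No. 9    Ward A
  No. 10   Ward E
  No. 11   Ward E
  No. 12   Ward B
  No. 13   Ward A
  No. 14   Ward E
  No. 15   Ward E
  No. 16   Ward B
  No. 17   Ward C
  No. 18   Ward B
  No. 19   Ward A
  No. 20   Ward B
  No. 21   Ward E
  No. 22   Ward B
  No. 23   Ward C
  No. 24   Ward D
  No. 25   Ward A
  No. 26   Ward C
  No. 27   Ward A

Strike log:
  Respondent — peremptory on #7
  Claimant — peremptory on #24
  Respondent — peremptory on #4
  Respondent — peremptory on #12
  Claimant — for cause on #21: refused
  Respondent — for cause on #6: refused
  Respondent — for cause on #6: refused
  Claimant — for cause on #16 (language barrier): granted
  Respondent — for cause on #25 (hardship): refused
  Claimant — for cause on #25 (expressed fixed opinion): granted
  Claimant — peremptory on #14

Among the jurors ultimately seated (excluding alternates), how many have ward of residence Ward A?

4

Removed: #4, #7, #12, #14, #16, #24, #25.
Seated jurors 1–12: #1, #2, #3, #5, #6, #8, #9, #10, #11, #13, #15, #17 (alternates #18, #19 not counted).
Of those, in Ward A: #3, #8, #9, #13 → 4.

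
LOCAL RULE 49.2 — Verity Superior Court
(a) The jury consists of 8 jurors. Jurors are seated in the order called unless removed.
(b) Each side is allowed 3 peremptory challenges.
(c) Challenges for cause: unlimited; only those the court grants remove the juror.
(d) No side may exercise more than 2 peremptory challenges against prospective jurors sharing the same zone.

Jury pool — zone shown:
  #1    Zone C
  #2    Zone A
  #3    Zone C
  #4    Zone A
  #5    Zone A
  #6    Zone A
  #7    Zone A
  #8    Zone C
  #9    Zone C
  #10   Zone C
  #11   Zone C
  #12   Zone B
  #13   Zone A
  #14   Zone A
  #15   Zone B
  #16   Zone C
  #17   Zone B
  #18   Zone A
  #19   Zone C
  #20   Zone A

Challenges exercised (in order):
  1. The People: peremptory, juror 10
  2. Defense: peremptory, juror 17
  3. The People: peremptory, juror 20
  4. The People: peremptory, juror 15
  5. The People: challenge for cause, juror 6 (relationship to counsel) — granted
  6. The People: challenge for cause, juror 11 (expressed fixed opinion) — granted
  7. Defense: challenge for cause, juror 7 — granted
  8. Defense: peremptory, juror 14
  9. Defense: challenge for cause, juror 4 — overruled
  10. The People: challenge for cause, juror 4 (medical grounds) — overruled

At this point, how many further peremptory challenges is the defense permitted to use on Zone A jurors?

Defense peremptories so far: #17, #14 — 2 of 3 used, 1 left overall.
Against Zone A: #14 — 1 used; per-zone cap 2 leaves 1.
Binding limit: min(1, 1) = 1.

1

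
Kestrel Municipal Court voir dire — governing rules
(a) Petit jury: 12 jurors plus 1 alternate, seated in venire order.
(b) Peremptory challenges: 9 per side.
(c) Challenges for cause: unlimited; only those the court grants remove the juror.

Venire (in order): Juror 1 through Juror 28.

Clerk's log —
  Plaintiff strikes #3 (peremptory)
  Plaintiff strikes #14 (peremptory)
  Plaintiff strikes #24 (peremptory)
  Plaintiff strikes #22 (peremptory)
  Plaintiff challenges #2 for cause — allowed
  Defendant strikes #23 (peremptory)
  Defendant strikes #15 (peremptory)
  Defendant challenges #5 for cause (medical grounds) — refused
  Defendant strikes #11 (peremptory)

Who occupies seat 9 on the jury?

12

Removed: #2, #3, #11, #14, #15, #22, #23, #24. (#5 stays — for-cause denied.)
Filling seats in venire order through position 9: #1, #4, #5, #6, #7, #8, #9, #10, #12.
So seat 9 is #12.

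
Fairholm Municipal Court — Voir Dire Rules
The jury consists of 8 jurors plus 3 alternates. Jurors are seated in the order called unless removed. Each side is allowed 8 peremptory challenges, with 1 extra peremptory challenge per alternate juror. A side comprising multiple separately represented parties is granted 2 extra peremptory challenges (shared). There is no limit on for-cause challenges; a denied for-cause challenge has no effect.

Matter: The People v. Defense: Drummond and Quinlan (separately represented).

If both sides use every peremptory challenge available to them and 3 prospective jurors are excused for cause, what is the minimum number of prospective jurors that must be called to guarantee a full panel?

38

Seats to fill: 8 + 3 alternates = 11.
Peremptories — The People: 8 + 1×3 = 11; Defense: 8 + 1×3 + 2 = 13; total 24.
For-cause removals: 3.
Minimum venire: 11 + 24 + 3 = 38.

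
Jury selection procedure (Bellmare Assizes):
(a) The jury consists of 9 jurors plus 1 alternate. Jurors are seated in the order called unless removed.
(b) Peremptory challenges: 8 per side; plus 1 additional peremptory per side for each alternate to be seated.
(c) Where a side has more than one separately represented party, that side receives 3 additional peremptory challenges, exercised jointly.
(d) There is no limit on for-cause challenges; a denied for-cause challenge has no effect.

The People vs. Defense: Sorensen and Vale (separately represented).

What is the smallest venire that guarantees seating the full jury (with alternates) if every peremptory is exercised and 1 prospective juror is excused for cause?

Seats to fill: 9 + 1 alternates = 10.
Peremptories — The People: 8 + 1×1 = 9; Defense: 8 + 1×1 + 3 = 12; total 21.
For-cause removals: 1.
Minimum venire: 10 + 21 + 1 = 32.

32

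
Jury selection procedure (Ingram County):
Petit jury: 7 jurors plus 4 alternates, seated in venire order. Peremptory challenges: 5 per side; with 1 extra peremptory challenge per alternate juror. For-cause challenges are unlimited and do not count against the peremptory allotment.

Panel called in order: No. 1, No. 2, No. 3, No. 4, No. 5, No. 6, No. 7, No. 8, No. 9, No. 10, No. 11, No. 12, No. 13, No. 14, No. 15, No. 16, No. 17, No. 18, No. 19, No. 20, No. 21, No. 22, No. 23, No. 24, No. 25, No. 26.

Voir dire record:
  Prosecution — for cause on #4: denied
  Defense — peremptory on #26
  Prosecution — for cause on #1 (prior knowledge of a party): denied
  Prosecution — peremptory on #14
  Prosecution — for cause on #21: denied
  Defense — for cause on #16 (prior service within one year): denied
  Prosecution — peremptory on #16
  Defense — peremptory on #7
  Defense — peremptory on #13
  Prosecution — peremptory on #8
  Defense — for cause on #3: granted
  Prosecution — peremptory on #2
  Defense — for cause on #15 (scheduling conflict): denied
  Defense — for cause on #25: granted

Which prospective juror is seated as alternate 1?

12

Removed: #2, #3, #7, #8, #13, #14, #16, #25, #26. (#1, #4, #15, #21 stay — for-cause denied.)
Filling seats in venire order through position 8: #1, #4, #5, #6, #9, #10, #11, #12.
So alternate 1 is #12.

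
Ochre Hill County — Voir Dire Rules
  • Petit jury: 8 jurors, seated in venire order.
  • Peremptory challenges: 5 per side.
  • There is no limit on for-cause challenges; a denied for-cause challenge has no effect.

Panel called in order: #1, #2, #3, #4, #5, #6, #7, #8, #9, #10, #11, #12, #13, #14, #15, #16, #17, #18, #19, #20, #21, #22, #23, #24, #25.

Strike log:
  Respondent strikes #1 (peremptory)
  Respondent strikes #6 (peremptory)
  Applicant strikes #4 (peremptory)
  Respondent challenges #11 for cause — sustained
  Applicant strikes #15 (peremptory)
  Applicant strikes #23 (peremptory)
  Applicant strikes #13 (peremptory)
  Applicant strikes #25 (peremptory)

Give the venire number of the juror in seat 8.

12

Removed: #1, #4, #6, #11, #13, #15, #23, #25.
Seating in order: seats 1–8 → #2, #3, #5, #7, #8, #9, #10, #12.
So seat 8 is #12.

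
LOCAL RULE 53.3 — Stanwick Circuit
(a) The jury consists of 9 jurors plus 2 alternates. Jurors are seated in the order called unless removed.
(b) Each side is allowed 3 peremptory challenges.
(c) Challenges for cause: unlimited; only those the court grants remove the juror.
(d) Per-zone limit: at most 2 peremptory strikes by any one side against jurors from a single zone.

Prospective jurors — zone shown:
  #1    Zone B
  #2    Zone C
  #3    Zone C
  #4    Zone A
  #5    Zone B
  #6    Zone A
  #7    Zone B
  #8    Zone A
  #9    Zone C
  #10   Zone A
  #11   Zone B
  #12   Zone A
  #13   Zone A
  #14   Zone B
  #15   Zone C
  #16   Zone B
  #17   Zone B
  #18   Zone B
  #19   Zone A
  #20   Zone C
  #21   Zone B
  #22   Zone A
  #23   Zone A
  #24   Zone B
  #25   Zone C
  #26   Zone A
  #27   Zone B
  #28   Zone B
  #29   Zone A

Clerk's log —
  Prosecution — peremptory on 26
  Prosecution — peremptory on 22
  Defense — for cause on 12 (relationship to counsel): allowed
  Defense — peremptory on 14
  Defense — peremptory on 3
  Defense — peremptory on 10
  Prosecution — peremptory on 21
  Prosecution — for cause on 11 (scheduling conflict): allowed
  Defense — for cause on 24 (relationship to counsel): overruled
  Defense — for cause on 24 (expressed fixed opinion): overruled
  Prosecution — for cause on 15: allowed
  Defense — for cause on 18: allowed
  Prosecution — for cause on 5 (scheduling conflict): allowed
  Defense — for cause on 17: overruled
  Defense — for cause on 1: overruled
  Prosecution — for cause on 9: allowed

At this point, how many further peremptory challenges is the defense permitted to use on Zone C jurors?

0

Defense peremptories so far: #14, #3, #10 — 3 of 3 used, 0 left overall.
Against Zone C: #3 — 1 used; per-zone cap 2 leaves 1.
Binding limit: min(0, 1) = 0.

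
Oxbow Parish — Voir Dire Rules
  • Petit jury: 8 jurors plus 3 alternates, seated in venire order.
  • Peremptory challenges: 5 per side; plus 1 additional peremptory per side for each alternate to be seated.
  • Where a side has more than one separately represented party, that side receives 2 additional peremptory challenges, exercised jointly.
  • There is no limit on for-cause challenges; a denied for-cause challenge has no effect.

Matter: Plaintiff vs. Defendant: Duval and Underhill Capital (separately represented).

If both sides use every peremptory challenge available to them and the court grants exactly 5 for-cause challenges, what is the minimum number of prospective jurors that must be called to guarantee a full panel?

Seats to fill: 8 + 3 alternates = 11.
Peremptories — Plaintiff: 5 + 1×3 = 8; Defendant: 5 + 1×3 + 2 = 10; total 18.
For-cause removals: 5.
Minimum venire: 11 + 18 + 5 = 34.

34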